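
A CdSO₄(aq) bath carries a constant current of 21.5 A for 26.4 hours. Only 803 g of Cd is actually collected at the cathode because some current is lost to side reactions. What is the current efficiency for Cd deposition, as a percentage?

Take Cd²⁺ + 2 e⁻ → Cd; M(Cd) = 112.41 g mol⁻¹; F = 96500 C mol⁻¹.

Q = I·t = 21.50 × 95040 = 2043000 C; n(e⁻) = 2043000/96500 = 21.17 mol.
Theoretical n(Cd) = n(e⁻)/2 = 10.59 mol, i.e. m_theo = 10.59 × 112.41 = 1190 g.
Efficiency = m_actual / m_theo = 803 / 1190 = 67.5 %.

67.5 %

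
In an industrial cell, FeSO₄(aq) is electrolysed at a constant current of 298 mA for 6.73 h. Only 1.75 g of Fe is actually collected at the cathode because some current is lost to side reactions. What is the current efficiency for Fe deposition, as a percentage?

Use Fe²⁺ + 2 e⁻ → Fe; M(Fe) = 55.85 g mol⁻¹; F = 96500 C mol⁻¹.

83.8 %

Q = I·t = 0.2980 × 24228 = 7220 C; n(e⁻) = 7220/96500 = 0.07482 mol.
Theoretical n(Fe) = n(e⁻)/2 = 0.03741 mol, i.e. m_theo = 0.03741 × 55.85 = 2.089 g.
Efficiency = m_actual / m_theo = 1.75 / 2.089 = 83.8 %.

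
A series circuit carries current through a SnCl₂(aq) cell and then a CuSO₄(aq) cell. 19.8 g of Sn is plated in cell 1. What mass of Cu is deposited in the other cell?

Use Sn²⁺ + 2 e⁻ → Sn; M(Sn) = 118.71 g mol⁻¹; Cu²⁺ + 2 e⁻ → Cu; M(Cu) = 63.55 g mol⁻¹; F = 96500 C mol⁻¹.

10.6 g

n(Sn) = 19.8 / 118.71 = 0.1668 mol.
Since Sn²⁺ + 2 e⁻ → Sn, n(e⁻) passed = 2 × 0.1668 = 0.3336 mol.
Cells in series carry the same charge, so the same 0.3336 mol of electrons passes through cell 2.
Cu²⁺ + 2 e⁻ → Cu, so n(Cu) = 0.3336 / 2 = 0.1668 mol.
m(Cu) = 0.1668 × 63.55 = 10.6 g.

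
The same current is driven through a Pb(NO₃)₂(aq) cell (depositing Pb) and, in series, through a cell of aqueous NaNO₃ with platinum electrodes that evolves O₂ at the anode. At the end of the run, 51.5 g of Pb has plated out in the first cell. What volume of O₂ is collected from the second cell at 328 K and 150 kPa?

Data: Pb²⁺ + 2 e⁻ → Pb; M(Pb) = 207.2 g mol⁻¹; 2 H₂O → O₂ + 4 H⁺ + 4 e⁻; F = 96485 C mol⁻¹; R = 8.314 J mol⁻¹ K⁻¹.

n(Pb) = 51.5 / 207.2 = 0.2486 mol, so n(e⁻) = 2 × 0.2486 = 0.4971 mol.
The cells are in series, so the same 0.4971 mol of electrons passes through the second cell.
2 H₂O → O₂ + 4 H⁺ + 4 e⁻ — 4 mol e⁻ per mol O₂, so n(O₂) = 0.4971/4 = 0.1243 mol.
V = nRT/P = (0.1243 × 8.314 × 328) / (150 × 10³) = 0.00226 m³ = 2.26 L.

2.26 L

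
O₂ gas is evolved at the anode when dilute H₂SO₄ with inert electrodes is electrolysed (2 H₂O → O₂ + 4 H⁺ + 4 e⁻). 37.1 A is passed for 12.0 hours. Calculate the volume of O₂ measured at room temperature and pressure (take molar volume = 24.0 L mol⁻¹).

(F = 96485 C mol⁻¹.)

99.7 L

Q = I·t = 37.10 A × 43200 s = 1603000 C.
n(e⁻) = Q/F = 1603000 / 96485 = 16.61 mol.
4 electrons are transferred per O₂ molecule, so n(O₂) = 16.61 / 4 = 4.153 mol.
V = n × V_m = 4.153 × 24.0 = 99.7 L.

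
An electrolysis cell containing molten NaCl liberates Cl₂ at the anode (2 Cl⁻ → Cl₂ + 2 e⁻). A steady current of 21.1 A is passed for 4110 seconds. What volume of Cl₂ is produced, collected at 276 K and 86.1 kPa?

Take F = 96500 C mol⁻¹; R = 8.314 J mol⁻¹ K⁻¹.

12.0 L

Q = I·t = 21.10 A × 4110.0 s = 86720 C.
n(e⁻) = Q/F = 86720 / 96500 = 0.8987 mol.
2 electrons are transferred per Cl₂ molecule, so n(Cl₂) = 0.8987 / 2 = 0.4493 mol.
V = nRT/P = (0.4493 × 8.314 × 276) / (86.1 × 10³ Pa) = 0.0120 m³ = 12.0 L.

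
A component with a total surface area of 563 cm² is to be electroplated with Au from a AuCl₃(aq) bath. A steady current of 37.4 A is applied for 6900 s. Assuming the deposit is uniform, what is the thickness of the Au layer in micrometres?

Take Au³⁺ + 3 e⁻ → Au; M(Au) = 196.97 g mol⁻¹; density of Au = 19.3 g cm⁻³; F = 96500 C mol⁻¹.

162 μm

Q = I·t = 37.40 × 6900.0 = 258100 C; n(e⁻) = 2.674 mol.
n(Au) = n(e⁻)/3 = 0.8914 mol, so m = 0.8914 × 196.97 = 175.6 g.
Volume = m/ρ = 175.6 / 19.3 = 9.097 cm³.
Thickness = V/A = 9.097 / 563 = 0.0162 cm = 162 μm.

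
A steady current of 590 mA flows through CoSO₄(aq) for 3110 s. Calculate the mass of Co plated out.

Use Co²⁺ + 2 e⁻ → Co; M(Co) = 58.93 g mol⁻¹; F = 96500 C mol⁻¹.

Q = I·t = 0.5900 A × 3110.0 s = 1835 C.
n(e⁻) = Q/F = 1835 / 96500 = 0.01901 mol.
Co²⁺ + 2 e⁻ → Co, so n(Co) = n(e⁻)/2 = 0.009507 mol.
m = n·M = 0.009507 × 58.93 = 0.560 g.

0.560 g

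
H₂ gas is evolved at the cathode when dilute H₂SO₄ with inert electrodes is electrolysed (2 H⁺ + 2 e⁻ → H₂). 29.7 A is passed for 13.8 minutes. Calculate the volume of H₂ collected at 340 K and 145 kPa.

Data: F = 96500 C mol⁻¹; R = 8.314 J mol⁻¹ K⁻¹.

2.48 L

Q = I·t = 29.70 A × 828.00 s = 24590 C.
n(e⁻) = Q/F = 24590 / 96500 = 0.2548 mol.
2 electrons are transferred per H₂ molecule, so n(H₂) = 0.2548 / 2 = 0.1274 mol.
V = nRT/P = (0.1274 × 8.314 × 340) / (145 × 10³ Pa) = 0.00248 m³ = 2.48 L.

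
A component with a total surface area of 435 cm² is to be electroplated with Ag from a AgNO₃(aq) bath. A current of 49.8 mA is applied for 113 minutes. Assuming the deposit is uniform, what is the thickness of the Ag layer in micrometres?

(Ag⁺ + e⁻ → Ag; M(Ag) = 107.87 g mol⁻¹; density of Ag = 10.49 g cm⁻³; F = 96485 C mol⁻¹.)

Q = I·t = 0.04980 × 6780.0 = 337.6 C; n(e⁻) = 0.003499 mol.
n(Ag) = n(e⁻)/1 = 0.003499 mol, so m = 0.003499 × 107.87 = 0.3775 g.
Volume = m/ρ = 0.3775 / 10.49 = 0.03599 cm³.
Thickness = V/A = 0.03599 / 435 = 8.27 × 10⁻⁵ cm = 0.827 μm.

0.827 μm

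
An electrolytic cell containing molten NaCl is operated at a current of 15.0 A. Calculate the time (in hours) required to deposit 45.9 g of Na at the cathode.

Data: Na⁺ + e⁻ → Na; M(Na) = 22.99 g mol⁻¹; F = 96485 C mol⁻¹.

3.57 h

n(Na) = m/M = 45.9 / 22.99 = 1.997 mol.
Each Na atom requires 1 electron, so n(e⁻) = 1 × 1.997 = 1.997 mol.
Q = n(e⁻)·F = 1.997 × 96485 = 192600 C.
t = Q/I = 192600 / 15.00 A = 12840 s = 3.57 h.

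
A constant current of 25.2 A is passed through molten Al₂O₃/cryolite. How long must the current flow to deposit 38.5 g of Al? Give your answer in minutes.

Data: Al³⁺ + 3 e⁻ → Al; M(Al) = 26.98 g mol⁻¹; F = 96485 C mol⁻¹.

273 min

n(Al) = m/M = 38.5 / 26.98 = 1.427 mol.
Each Al atom requires 3 electrons, so n(e⁻) = 3 × 1.427 = 4.281 mol.
Q = n(e⁻)·F = 4.281 × 96485 = 413000 C.
t = Q/I = 413000 / 25.20 A = 16390 s = 273 min.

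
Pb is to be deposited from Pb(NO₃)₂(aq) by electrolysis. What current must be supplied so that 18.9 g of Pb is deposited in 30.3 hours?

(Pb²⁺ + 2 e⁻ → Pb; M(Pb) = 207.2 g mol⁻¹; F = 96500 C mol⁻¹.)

n(Pb) = 18.9 / 207.2 = 0.09122 mol.
n(e⁻) = 2 × 0.09122 = 0.1824 mol.
Q = n(e⁻)·F = 0.1824 × 96500 = 17600 C.
I = Q/t = 17600 / 109080 s = 0.161 A.

0.161 A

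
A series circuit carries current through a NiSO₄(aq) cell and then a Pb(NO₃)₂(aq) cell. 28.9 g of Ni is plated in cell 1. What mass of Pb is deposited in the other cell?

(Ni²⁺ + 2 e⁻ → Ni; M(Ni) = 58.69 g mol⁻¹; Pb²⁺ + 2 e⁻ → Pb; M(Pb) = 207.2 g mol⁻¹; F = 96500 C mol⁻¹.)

n(Ni) = 28.9 / 58.69 = 0.4924 mol.
Since Ni²⁺ + 2 e⁻ → Ni, n(e⁻) passed = 2 × 0.4924 = 0.9848 mol.
Cells in series carry the same charge, so the same 0.9848 mol of electrons passes through cell 2.
Pb²⁺ + 2 e⁻ → Pb, so n(Pb) = 0.9848 / 2 = 0.4924 mol.
m(Pb) = 0.4924 × 207.2 = 102 g.

102 g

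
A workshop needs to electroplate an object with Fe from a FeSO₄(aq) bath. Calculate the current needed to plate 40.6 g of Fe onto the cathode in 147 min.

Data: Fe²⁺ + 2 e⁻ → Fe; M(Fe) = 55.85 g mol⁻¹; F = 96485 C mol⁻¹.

n(Fe) = 40.6 / 55.85 = 0.7269 mol.
n(e⁻) = 2 × 0.7269 = 1.454 mol.
Q = n(e⁻)·F = 1.454 × 96485 = 140300 C.
I = Q/t = 140300 / 8820.0 s = 15.9 A.

15.9 A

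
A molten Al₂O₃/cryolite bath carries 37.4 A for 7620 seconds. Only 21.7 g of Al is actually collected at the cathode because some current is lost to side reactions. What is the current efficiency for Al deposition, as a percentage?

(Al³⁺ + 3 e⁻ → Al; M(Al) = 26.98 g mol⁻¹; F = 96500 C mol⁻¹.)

Q = I·t = 37.40 × 7620.0 = 285000 C; n(e⁻) = 285000/96500 = 2.953 mol.
Theoretical n(Al) = n(e⁻)/3 = 0.9844 mol, i.e. m_theo = 0.9844 × 26.98 = 26.56 g.
Efficiency = m_actual / m_theo = 21.7 / 26.56 = 81.7 %.

81.7 %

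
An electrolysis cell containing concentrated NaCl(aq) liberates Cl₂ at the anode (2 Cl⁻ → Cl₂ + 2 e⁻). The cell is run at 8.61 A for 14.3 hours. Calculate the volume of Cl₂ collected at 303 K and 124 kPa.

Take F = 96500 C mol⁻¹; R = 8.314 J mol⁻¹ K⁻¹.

Q = I·t = 8.610 A × 51480 s = 443200 C.
n(e⁻) = Q/F = 443200 / 96500 = 4.593 mol.
2 electrons are transferred per Cl₂ molecule, so n(Cl₂) = 4.593 / 2 = 2.297 mol.
V = nRT/P = (2.297 × 8.314 × 303) / (124 × 10³ Pa) = 0.0467 m³ = 46.7 L.

46.7 L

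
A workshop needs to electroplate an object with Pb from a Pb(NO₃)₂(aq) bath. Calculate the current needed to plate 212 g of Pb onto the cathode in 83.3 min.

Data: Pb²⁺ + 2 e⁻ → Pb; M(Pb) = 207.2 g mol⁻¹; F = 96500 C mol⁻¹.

n(Pb) = 212 / 207.2 = 1.023 mol.
n(e⁻) = 2 × 1.023 = 2.046 mol.
Q = n(e⁻)·F = 2.046 × 96500 = 197500 C.
I = Q/t = 197500 / 4998.0 s = 39.5 A.

39.5 A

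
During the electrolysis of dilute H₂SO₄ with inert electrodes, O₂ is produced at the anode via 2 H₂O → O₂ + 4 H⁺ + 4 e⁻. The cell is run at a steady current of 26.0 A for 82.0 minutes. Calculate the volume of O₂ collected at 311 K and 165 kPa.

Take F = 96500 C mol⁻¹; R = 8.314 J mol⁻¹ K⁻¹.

Q = I·t = 26.00 A × 4920.0 s = 127900 C.
n(e⁻) = Q/F = 127900 / 96500 = 1.326 mol.
4 electrons are transferred per O₂ molecule, so n(O₂) = 1.326 / 4 = 0.3314 mol.
V = nRT/P = (0.3314 × 8.314 × 311) / (165 × 10³ Pa) = 0.00519 m³ = 5.19 L.

5.19 L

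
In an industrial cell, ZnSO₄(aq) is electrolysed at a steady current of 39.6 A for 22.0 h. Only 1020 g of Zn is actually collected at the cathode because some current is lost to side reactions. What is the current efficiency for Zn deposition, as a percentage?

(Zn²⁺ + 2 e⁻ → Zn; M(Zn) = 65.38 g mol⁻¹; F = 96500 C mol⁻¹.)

96.0 %

Q = I·t = 39.60 × 79200 = 3136000 C; n(e⁻) = 3136000/96500 = 32.50 mol.
Theoretical n(Zn) = n(e⁻)/2 = 16.25 mol, i.e. m_theo = 16.25 × 65.38 = 1062 g.
Efficiency = m_actual / m_theo = 1020 / 1062 = 96.0 %.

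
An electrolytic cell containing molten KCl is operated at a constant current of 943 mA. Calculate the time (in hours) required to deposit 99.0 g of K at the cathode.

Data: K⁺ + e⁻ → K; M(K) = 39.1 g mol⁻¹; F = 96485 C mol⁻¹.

n(K) = m/M = 99.0 / 39.1 = 2.532 mol.
Each K atom requires 1 electron, so n(e⁻) = 1 × 2.532 = 2.532 mol.
Q = n(e⁻)·F = 2.532 × 96485 = 244300 C.
t = Q/I = 244300 / 0.9430 A = 259100 s = 72.0 h.

72.0 h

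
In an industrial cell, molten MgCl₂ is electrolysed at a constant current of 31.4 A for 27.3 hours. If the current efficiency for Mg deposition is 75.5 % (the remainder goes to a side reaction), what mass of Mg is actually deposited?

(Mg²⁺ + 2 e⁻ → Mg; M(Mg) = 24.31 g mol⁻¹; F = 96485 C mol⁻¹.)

Q = I·t = 31.40 × 98280 = 3086000 C.
n(e⁻) = 3086000/96485 = 31.98 mol; theoretically n(Mg) = 31.98/2 = 15.99 mol, m_theo = 388.8 g.
At 75.5 % efficiency, m_actual = 0.755 × 388.8 = 294 g.

294 g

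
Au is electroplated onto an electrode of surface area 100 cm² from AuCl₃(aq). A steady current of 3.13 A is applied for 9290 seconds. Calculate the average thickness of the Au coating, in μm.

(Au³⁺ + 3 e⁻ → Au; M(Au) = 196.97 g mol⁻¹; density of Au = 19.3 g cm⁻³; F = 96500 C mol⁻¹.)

103 μm

Q = I·t = 3.130 × 9290.0 = 29080 C; n(e⁻) = 0.3013 mol.
n(Au) = n(e⁻)/3 = 0.1004 mol, so m = 0.1004 × 196.97 = 19.78 g.
Volume = m/ρ = 19.78 / 19.3 = 1.025 cm³.
Thickness = V/A = 1.025 / 100 = 0.0103 cm = 103 μm.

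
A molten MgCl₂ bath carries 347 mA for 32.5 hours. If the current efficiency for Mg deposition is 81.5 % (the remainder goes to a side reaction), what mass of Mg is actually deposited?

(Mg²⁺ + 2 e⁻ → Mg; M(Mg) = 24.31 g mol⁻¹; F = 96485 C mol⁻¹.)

Q = I·t = 0.3470 × 117000 = 40600 C.
n(e⁻) = 40600/96485 = 0.4208 mol; theoretically n(Mg) = 0.4208/2 = 0.2104 mol, m_theo = 5.115 g.
At 81.5 % efficiency, m_actual = 0.815 × 5.115 = 4.17 g.

4.17 g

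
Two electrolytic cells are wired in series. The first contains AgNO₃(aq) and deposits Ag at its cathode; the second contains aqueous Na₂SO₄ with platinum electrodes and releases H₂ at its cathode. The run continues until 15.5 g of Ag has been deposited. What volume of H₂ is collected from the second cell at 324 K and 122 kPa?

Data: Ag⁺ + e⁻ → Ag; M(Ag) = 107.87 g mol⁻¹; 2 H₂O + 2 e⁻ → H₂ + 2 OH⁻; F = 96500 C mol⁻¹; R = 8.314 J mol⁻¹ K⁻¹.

1.59 L

n(Ag) = 15.5 / 107.87 = 0.1437 mol, so n(e⁻) = 1 × 0.1437 = 0.1437 mol.
The cells are in series, so the same 0.1437 mol of electrons passes through the second cell.
2 H₂O + 2 e⁻ → H₂ + 2 OH⁻ — 2 mol e⁻ per mol H₂, so n(H₂) = 0.1437/2 = 0.07185 mol.
V = nRT/P = (0.07185 × 8.314 × 324) / (122 × 10³) = 0.00159 m³ = 1.59 L.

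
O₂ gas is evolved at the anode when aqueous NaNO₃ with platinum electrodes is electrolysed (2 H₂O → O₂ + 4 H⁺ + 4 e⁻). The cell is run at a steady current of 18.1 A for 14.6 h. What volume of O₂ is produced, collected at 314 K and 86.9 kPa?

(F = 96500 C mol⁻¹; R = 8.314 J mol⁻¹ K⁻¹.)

74.0 L

Q = I·t = 18.10 A × 52560 s = 951300 C.
n(e⁻) = Q/F = 951300 / 96500 = 9.858 mol.
4 electrons are transferred per O₂ molecule, so n(O₂) = 9.858 / 4 = 2.465 mol.
V = nRT/P = (2.465 × 8.314 × 314) / (86.9 × 10³ Pa) = 0.0740 m³ = 74.0 L.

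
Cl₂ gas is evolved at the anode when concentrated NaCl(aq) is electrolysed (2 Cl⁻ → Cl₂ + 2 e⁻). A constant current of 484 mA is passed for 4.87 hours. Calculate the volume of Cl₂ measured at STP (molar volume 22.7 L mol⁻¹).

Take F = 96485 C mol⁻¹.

Q = I·t = 0.4840 A × 17532 s = 8485 C.
n(e⁻) = Q/F = 8485 / 96485 = 0.08795 mol.
2 electrons are transferred per Cl₂ molecule, so n(Cl₂) = 0.08795 / 2 = 0.04397 mol.
V = n × V_m = 0.04397 × 22.7 = 0.998 L.

0.998 L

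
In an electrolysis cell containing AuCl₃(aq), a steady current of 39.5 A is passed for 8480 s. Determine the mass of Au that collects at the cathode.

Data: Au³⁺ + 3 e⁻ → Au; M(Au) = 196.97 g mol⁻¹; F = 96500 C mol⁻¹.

228 g

Q = I·t = 39.50 A × 8480.0 s = 335000 C.
n(e⁻) = Q/F = 335000 / 96500 = 3.471 mol.
Au³⁺ + 3 e⁻ → Au, so n(Au) = n(e⁻)/3 = 1.157 mol.
m = n·M = 1.157 × 196.97 = 228 g.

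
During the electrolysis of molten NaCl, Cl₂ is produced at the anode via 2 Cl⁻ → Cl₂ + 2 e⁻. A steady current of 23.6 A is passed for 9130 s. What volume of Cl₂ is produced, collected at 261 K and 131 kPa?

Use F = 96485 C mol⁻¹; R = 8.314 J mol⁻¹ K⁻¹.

18.5 L

Q = I·t = 23.60 A × 9130.0 s = 215500 C.
n(e⁻) = Q/F = 215500 / 96485 = 2.233 mol.
2 electrons are transferred per Cl₂ molecule, so n(Cl₂) = 2.233 / 2 = 1.117 mol.
V = nRT/P = (1.117 × 8.314 × 261) / (131 × 10³ Pa) = 0.0185 m³ = 18.5 L.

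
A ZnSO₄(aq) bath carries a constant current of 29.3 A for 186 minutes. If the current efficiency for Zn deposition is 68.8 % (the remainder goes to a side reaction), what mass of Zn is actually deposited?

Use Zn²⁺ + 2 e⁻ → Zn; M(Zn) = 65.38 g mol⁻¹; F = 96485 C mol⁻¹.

76.2 g

Q = I·t = 29.30 × 11160 = 327000 C.
n(e⁻) = 327000/96485 = 3.389 mol; theoretically n(Zn) = 3.389/2 = 1.695 mol, m_theo = 110.8 g.
At 68.8 % efficiency, m_actual = 0.688 × 110.8 = 76.2 g.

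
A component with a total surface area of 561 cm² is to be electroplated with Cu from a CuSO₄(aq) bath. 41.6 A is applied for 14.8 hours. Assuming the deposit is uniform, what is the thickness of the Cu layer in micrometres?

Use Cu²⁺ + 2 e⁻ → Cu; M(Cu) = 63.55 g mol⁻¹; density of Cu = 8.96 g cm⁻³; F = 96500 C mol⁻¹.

Q = I·t = 41.60 × 53280 = 2216000 C; n(e⁻) = 22.97 mol.
n(Cu) = n(e⁻)/2 = 11.48 mol, so m = 11.48 × 63.55 = 729.8 g.
Volume = m/ρ = 729.8 / 8.96 = 81.45 cm³.
Thickness = V/A = 81.45 / 561 = 0.145 cm = 1450 μm.

1450 μm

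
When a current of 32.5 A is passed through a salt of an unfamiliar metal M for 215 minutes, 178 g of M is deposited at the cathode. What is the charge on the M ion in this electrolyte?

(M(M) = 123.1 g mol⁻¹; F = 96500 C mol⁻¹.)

Q = I·t = 32.50 A × 12900 s = 419200 C, so n(e⁻) = 419200/96500 = 4.345 mol.
n(M) deposited = 178 / 123.1 = 1.446 mol.
Electrons per atom = n(e⁻)/n(M) = 4.345 / 1.446 = 3.00 ≈ 3, so the ion is M³⁺.

+3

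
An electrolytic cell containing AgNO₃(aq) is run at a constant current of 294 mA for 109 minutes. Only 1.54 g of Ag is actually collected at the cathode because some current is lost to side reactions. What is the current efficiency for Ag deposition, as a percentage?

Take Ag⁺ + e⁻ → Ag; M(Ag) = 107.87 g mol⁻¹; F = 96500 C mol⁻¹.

Q = I·t = 0.2940 × 6540.0 = 1923 C; n(e⁻) = 1923/96500 = 0.01992 mol.
Theoretical n(Ag) = n(e⁻)/1 = 0.01992 mol, i.e. m_theo = 0.01992 × 107.87 = 2.149 g.
Efficiency = m_actual / m_theo = 1.54 / 2.149 = 71.7 %.

71.7 %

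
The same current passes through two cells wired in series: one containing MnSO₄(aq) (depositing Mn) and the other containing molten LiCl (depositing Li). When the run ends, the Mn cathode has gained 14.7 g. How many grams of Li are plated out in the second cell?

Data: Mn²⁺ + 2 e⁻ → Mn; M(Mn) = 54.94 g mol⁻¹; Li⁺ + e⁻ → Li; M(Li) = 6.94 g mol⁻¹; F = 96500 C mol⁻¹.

n(Mn) = 14.7 / 54.94 = 0.2676 mol.
Since Mn²⁺ + 2 e⁻ → Mn, n(e⁻) passed = 2 × 0.2676 = 0.5351 mol.
Cells in series carry the same charge, so the same 0.5351 mol of electrons passes through cell 2.
Li⁺ + e⁻ → Li, so n(Li) = 0.5351 / 1 = 0.5351 mol.
m(Li) = 0.5351 × 6.94 = 3.71 g.

3.71 g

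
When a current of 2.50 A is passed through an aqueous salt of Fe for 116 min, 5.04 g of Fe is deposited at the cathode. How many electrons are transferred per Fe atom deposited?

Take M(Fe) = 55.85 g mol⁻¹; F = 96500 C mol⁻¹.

Q = I·t = 2.500 A × 6960.0 s = 17400 C, so n(e⁻) = 17400/96500 = 0.1803 mol.
n(Fe) deposited = 5.04 / 55.85 = 0.09024 mol.
Electrons per atom = n(e⁻)/n(Fe) = 0.1803 / 0.09024 = 2.00 ≈ 2, so the ion is Fe²⁺.

2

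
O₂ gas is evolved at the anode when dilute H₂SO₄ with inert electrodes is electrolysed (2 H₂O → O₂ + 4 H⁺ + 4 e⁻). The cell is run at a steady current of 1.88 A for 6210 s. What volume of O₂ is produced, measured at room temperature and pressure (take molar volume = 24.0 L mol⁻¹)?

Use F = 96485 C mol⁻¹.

0.726 L

Q = I·t = 1.880 A × 6210.0 s = 11670 C.
n(e⁻) = Q/F = 11670 / 96485 = 0.1210 mol.
4 electrons are transferred per O₂ molecule, so n(O₂) = 0.1210 / 4 = 0.03025 mol.
V = n × V_m = 0.03025 × 24.0 = 0.726 L.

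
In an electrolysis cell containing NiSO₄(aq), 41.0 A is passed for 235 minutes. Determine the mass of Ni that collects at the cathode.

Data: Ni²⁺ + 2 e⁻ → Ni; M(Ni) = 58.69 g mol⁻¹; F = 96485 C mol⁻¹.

176 g

Q = I·t = 41.00 A × 14100 s = 578100 C.
n(e⁻) = Q/F = 578100 / 96485 = 5.992 mol.
Ni²⁺ + 2 e⁻ → Ni, so n(Ni) = n(e⁻)/2 = 2.996 mol.
m = n·M = 2.996 × 58.69 = 176 g.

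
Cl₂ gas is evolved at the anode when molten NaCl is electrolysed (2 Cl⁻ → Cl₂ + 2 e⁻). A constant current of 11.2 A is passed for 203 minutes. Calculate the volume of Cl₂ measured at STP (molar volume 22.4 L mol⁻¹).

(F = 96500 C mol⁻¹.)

15.8 L

Q = I·t = 11.20 A × 12180 s = 136400 C.
n(e⁻) = Q/F = 136400 / 96500 = 1.414 mol.
2 electrons are transferred per Cl₂ molecule, so n(Cl₂) = 1.414 / 2 = 0.7068 mol.
V = n × V_m = 0.7068 × 22.4 = 15.8 L.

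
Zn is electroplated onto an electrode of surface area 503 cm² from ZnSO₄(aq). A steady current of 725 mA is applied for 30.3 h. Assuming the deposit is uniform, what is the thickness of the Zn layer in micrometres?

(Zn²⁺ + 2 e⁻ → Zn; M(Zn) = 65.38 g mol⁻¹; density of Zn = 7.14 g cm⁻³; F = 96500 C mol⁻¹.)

74.6 μm

Q = I·t = 0.7250 × 109080 = 79080 C; n(e⁻) = 0.8195 mol.
n(Zn) = n(e⁻)/2 = 0.4098 mol, so m = 0.4098 × 65.38 = 26.79 g.
Volume = m/ρ = 26.79 / 7.14 = 3.752 cm³.
Thickness = V/A = 3.752 / 503 = 0.00746 cm = 74.6 μm.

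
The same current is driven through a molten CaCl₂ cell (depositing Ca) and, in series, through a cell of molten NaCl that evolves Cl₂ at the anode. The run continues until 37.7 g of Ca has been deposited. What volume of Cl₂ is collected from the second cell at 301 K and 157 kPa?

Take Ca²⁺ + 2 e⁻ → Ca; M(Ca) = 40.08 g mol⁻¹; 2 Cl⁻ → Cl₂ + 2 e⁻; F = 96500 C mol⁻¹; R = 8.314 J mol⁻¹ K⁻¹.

n(Ca) = 37.7 / 40.08 = 0.9406 mol, so n(e⁻) = 2 × 0.9406 = 1.881 mol.
The cells are in series, so the same 1.881 mol of electrons passes through the second cell.
2 Cl⁻ → Cl₂ + 2 e⁻ — 2 mol e⁻ per mol Cl₂, so n(Cl₂) = 1.881/2 = 0.9406 mol.
V = nRT/P = (0.9406 × 8.314 × 301) / (157 × 10³) = 0.0150 m³ = 15.0 L.

15.0 L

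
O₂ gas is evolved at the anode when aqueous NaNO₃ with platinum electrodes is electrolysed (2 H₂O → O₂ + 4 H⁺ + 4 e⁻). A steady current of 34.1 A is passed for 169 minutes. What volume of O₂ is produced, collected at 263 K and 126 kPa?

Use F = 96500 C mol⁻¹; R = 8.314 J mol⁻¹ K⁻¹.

15.5 L

Q = I·t = 34.10 A × 10140 s = 345800 C.
n(e⁻) = Q/F = 345800 / 96500 = 3.583 mol.
4 electrons are transferred per O₂ molecule, so n(O₂) = 3.583 / 4 = 0.8958 mol.
V = nRT/P = (0.8958 × 8.314 × 263) / (126 × 10³ Pa) = 0.0155 m³ = 15.5 L.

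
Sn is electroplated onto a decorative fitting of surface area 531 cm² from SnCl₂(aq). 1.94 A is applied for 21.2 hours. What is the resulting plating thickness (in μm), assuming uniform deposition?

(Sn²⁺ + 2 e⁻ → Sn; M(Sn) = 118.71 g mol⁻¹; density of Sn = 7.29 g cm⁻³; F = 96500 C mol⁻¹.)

235 μm

Q = I·t = 1.940 × 76320 = 148100 C; n(e⁻) = 1.534 mol.
n(Sn) = n(e⁻)/2 = 0.7672 mol, so m = 0.7672 × 118.71 = 91.07 g.
Volume = m/ρ = 91.07 / 7.29 = 12.49 cm³.
Thickness = V/A = 12.49 / 531 = 0.0235 cm = 235 μm.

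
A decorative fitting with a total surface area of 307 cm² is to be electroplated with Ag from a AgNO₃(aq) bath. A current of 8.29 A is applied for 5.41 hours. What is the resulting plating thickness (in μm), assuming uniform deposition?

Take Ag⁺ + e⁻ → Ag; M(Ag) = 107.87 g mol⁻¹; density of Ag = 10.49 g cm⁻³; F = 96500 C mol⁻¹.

Q = I·t = 8.290 × 19476 = 161500 C; n(e⁻) = 1.673 mol.
n(Ag) = n(e⁻)/1 = 1.673 mol, so m = 1.673 × 107.87 = 180.5 g.
Volume = m/ρ = 180.5 / 10.49 = 17.20 cm³.
Thickness = V/A = 17.20 / 307 = 0.0560 cm = 560 μm.

560 μm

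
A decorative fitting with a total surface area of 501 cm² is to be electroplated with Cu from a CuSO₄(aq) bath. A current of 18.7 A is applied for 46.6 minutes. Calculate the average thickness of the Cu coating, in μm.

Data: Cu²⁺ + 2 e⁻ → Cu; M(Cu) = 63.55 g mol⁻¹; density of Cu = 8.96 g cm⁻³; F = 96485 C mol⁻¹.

38.4 μm

Q = I·t = 18.70 × 2796.0 = 52290 C; n(e⁻) = 0.5419 mol.
n(Cu) = n(e⁻)/2 = 0.2709 mol, so m = 0.2709 × 63.55 = 17.22 g.
Volume = m/ρ = 17.22 / 8.96 = 1.922 cm³.
Thickness = V/A = 1.922 / 501 = 0.00384 cm = 38.4 μm.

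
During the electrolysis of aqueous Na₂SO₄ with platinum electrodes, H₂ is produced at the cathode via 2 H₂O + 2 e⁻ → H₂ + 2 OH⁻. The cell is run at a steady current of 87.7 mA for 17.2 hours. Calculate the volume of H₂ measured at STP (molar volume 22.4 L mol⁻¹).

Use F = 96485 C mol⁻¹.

0.630 L

Q = I·t = 0.08770 A × 61920 s = 5430 C.
n(e⁻) = Q/F = 5430 / 96485 = 0.05628 mol.
2 electrons are transferred per H₂ molecule, so n(H₂) = 0.05628 / 2 = 0.02814 mol.
V = n × V_m = 0.02814 × 22.4 = 0.630 L.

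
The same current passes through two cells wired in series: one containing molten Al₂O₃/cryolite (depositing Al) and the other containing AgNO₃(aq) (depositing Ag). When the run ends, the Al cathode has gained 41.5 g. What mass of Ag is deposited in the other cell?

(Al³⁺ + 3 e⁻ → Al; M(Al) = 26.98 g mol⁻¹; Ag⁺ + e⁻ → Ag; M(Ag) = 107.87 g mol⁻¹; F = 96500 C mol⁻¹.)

n(Al) = 41.5 / 26.98 = 1.538 mol.
Since Al³⁺ + 3 e⁻ → Al, n(e⁻) passed = 3 × 1.538 = 4.615 mol.
Cells in series carry the same charge, so the same 4.615 mol of electrons passes through cell 2.
Ag⁺ + e⁻ → Ag, so n(Ag) = 4.615 / 1 = 4.615 mol.
m(Ag) = 4.615 × 107.87 = 498 g.

498 g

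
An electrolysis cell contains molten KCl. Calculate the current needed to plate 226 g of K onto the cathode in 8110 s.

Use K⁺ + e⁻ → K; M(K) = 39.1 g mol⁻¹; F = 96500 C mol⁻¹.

n(K) = 226 / 39.1 = 5.780 mol.
n(e⁻) = 1 × 5.780 = 5.780 mol.
Q = n(e⁻)·F = 5.780 × 96500 = 557800 C.
I = Q/t = 557800 / 8110.0 s = 68.8 A.

68.8 A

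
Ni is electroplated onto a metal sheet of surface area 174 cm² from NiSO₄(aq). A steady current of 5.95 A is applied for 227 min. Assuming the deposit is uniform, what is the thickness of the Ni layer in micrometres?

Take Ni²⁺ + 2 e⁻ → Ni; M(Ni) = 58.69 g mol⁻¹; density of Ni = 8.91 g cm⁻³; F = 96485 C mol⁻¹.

159 μm

Q = I·t = 5.950 × 13620 = 81040 C; n(e⁻) = 0.8399 mol.
n(Ni) = n(e⁻)/2 = 0.4200 mol, so m = 0.4200 × 58.69 = 24.65 g.
Volume = m/ρ = 24.65 / 8.91 = 2.766 cm³.
Thickness = V/A = 2.766 / 174 = 0.0159 cm = 159 μm.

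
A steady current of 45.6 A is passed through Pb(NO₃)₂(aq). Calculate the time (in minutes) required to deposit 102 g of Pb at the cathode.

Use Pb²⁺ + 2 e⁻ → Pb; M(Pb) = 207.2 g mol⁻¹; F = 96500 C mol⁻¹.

n(Pb) = m/M = 102 / 207.2 = 0.4923 mol.
Each Pb atom requires 2 electrons, so n(e⁻) = 2 × 0.4923 = 0.9846 mol.
Q = n(e⁻)·F = 0.9846 × 96500 = 95010 C.
t = Q/I = 95010 / 45.60 A = 2084 s = 34.7 min.

34.7 min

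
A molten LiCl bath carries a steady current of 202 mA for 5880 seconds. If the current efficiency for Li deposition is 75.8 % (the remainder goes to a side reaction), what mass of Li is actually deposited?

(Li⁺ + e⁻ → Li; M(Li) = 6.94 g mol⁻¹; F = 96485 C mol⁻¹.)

Q = I·t = 0.2020 × 5880.0 = 1188 C.
n(e⁻) = 1188/96485 = 0.01231 mol; theoretically n(Li) = 0.01231/1 = 0.01231 mol, m_theo = 0.08543 g.
At 75.8 % efficiency, m_actual = 0.758 × 0.08543 = 0.0648 g.

0.0648 g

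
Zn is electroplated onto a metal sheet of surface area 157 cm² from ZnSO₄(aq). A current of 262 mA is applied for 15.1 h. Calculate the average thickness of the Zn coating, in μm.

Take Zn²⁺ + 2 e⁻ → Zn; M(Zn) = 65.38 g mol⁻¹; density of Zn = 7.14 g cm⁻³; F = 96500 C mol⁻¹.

Q = I·t = 0.2620 × 54360 = 14240 C; n(e⁻) = 0.1476 mol.
n(Zn) = n(e⁻)/2 = 0.07379 mol, so m = 0.07379 × 65.38 = 4.825 g.
Volume = m/ρ = 4.825 / 7.14 = 0.6757 cm³.
Thickness = V/A = 0.6757 / 157 = 0.00430 cm = 43.0 μm.

43.0 μm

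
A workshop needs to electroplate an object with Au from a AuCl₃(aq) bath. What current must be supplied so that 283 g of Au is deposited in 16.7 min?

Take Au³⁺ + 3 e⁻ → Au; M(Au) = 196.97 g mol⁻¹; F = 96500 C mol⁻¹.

n(Au) = 283 / 196.97 = 1.437 mol.
n(e⁻) = 3 × 1.437 = 4.310 mol.
Q = n(e⁻)·F = 4.310 × 96500 = 415900 C.
I = Q/t = 415900 / 1002.0 s = 415 A.

415 A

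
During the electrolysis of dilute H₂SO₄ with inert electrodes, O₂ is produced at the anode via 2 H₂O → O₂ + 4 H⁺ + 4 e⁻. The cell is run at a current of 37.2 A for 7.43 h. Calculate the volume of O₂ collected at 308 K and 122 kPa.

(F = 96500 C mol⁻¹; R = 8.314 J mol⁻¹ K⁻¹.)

54.1 L

Q = I·t = 37.20 A × 26748 s = 995000 C.
n(e⁻) = Q/F = 995000 / 96500 = 10.31 mol.
4 electrons are transferred per O₂ molecule, so n(O₂) = 10.31 / 4 = 2.578 mol.
V = nRT/P = (2.578 × 8.314 × 308) / (122 × 10³ Pa) = 0.0541 m³ = 54.1 L.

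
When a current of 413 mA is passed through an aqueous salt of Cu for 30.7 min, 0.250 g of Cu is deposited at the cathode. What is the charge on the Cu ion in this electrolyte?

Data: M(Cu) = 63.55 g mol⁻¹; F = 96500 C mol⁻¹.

Q = I·t = 0.4130 A × 1842.0 s = 760.7 C, so n(e⁻) = 760.7/96500 = 0.007883 mol.
n(Cu) deposited = 0.250 / 63.55 = 0.003934 mol.
Electrons per atom = n(e⁻)/n(Cu) = 0.007883 / 0.003934 = 2.00 ≈ 2, so the ion is Cu²⁺.

+2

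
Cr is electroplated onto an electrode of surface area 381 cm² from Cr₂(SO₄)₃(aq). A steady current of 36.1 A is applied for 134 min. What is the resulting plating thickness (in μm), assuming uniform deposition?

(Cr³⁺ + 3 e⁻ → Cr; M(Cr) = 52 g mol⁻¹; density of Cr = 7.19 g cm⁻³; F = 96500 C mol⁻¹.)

190 μm

Q = I·t = 36.10 × 8040.0 = 290200 C; n(e⁻) = 3.008 mol.
n(Cr) = n(e⁻)/3 = 1.003 mol, so m = 1.003 × 52 = 52.13 g.
Volume = m/ρ = 52.13 / 7.19 = 7.251 cm³.
Thickness = V/A = 7.251 / 381 = 0.0190 cm = 190 μm.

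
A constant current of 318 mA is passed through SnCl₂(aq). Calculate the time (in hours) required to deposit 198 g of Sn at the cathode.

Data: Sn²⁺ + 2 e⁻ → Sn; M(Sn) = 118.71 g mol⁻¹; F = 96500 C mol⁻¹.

281 h

n(Sn) = m/M = 198 / 118.71 = 1.668 mol.
Each Sn atom requires 2 electrons, so n(e⁻) = 2 × 1.668 = 3.336 mol.
Q = n(e⁻)·F = 3.336 × 96500 = 321900 C.
t = Q/I = 321900 / 0.3180 A = 1012000 s = 281 h.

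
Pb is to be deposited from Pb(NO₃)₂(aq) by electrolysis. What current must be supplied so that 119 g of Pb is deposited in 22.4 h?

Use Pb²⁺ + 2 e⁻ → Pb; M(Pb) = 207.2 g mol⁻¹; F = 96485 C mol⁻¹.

n(Pb) = 119 / 207.2 = 0.5743 mol.
n(e⁻) = 2 × 0.5743 = 1.149 mol.
Q = n(e⁻)·F = 1.149 × 96485 = 110800 C.
I = Q/t = 110800 / 80640 s = 1.37 A.

1.37 A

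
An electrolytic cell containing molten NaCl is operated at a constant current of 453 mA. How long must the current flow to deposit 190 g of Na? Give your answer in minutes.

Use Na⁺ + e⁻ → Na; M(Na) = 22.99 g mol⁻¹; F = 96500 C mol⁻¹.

n(Na) = m/M = 190 / 22.99 = 8.264 mol.
Each Na atom requires 1 electron, so n(e⁻) = 1 × 8.264 = 8.264 mol.
Q = n(e⁻)·F = 8.264 × 96500 = 797500 C.
t = Q/I = 797500 / 0.4530 A = 1761000 s = 29300 min.

29300 min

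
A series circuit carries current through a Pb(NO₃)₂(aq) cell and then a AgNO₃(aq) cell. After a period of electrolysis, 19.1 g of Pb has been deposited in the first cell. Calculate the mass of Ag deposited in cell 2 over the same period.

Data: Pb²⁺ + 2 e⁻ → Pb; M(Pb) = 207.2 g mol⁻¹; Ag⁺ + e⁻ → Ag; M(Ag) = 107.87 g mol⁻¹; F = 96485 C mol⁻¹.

n(Pb) = 19.1 / 207.2 = 0.09218 mol.
Since Pb²⁺ + 2 e⁻ → Pb, n(e⁻) passed = 2 × 0.09218 = 0.1844 mol.
Cells in series carry the same charge, so the same 0.1844 mol of electrons passes through cell 2.
Ag⁺ + e⁻ → Ag, so n(Ag) = 0.1844 / 1 = 0.1844 mol.
m(Ag) = 0.1844 × 107.87 = 19.9 g.

19.9 g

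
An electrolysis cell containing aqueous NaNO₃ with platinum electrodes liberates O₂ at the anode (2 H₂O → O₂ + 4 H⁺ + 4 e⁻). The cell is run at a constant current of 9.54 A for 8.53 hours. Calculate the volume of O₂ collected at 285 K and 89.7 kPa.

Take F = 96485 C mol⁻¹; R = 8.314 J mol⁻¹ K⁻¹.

Q = I·t = 9.540 A × 30708 s = 293000 C.
n(e⁻) = Q/F = 293000 / 96485 = 3.036 mol.
4 electrons are transferred per O₂ molecule, so n(O₂) = 3.036 / 4 = 0.7591 mol.
V = nRT/P = (0.7591 × 8.314 × 285) / (89.7 × 10³ Pa) = 0.0201 m³ = 20.1 L.

20.1 L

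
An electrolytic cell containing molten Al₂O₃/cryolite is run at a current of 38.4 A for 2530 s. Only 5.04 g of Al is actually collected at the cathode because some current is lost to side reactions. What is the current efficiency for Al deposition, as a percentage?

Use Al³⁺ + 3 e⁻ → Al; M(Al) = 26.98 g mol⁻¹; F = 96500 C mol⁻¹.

Q = I·t = 38.40 × 2530.0 = 97150 C; n(e⁻) = 97150/96500 = 1.007 mol.
Theoretical n(Al) = n(e⁻)/3 = 0.3356 mol, i.e. m_theo = 0.3356 × 26.98 = 9.054 g.
Efficiency = m_actual / m_theo = 5.04 / 9.054 = 55.7 %.

55.7 %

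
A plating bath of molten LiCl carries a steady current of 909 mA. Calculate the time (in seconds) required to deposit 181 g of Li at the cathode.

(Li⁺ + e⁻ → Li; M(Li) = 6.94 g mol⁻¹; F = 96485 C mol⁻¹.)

n(Li) = m/M = 181 / 6.94 = 26.08 mol.
Each Li atom requires 1 electron, so n(e⁻) = 1 × 26.08 = 26.08 mol.
Q = n(e⁻)·F = 26.08 × 96485 = 2516000 C.
t = Q/I = 2516000 / 0.9090 A = 2768000 s.

2.77 × 10⁶ s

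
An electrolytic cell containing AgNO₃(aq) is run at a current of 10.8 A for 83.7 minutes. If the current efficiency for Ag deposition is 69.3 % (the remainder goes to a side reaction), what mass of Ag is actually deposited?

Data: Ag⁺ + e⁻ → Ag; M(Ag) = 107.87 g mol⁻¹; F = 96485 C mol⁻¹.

42.0 g

Q = I·t = 10.80 × 5022.0 = 54240 C.
n(e⁻) = 54240/96485 = 0.5621 mol; theoretically n(Ag) = 0.5621/1 = 0.5621 mol, m_theo = 60.64 g.
At 69.3 % efficiency, m_actual = 0.693 × 60.64 = 42.0 g.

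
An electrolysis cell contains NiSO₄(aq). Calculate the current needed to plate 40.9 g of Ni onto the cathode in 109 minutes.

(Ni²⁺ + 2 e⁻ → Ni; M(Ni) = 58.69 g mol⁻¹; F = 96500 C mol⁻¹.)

n(Ni) = 40.9 / 58.69 = 0.6969 mol.
n(e⁻) = 2 × 0.6969 = 1.394 mol.
Q = n(e⁻)·F = 1.394 × 96500 = 134500 C.
I = Q/t = 134500 / 6540.0 s = 20.6 A.

20.6 A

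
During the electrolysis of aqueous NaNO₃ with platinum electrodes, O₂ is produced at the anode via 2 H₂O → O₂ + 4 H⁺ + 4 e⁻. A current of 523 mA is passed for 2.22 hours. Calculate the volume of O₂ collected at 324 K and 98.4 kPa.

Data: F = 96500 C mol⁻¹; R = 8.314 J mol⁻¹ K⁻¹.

0.296 L

Q = I·t = 0.5230 A × 7992.0 s = 4180 C.
n(e⁻) = Q/F = 4180 / 96500 = 0.04331 mol.
4 electrons are transferred per O₂ molecule, so n(O₂) = 0.04331 / 4 = 0.01083 mol.
V = nRT/P = (0.01083 × 8.314 × 324) / (98.4 × 10³ Pa) = 2.96 × 10⁻⁴ m³ = 0.296 L.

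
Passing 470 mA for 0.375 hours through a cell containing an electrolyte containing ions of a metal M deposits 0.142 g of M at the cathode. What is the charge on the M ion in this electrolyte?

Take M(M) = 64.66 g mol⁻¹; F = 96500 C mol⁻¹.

Q = I·t = 0.4700 A × 1350.0 s = 634.5 C, so n(e⁻) = 634.5/96500 = 0.006575 mol.
n(M) deposited = 0.142 / 64.66 = 0.002196 mol.
Electrons per atom = n(e⁻)/n(M) = 0.006575 / 0.002196 = 2.99 ≈ 3, so the ion is M³⁺.

+3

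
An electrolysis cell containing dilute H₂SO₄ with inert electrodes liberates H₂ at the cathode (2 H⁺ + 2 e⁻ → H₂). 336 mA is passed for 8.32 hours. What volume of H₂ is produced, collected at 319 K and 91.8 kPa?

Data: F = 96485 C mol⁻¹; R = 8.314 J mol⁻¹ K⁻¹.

1.51 L

Q = I·t = 0.3360 A × 29952 s = 10060 C.
n(e⁻) = Q/F = 10060 / 96485 = 0.1043 mol.
2 electrons are transferred per H₂ molecule, so n(H₂) = 0.1043 / 2 = 0.05215 mol.
V = nRT/P = (0.05215 × 8.314 × 319) / (91.8 × 10³ Pa) = 0.00151 m³ = 1.51 L.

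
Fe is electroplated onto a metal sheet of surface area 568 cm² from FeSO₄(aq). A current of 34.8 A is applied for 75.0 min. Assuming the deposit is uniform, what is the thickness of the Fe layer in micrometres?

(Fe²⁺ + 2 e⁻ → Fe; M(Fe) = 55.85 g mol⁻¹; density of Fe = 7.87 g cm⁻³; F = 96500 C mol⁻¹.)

101 μm

Q = I·t = 34.80 × 4500.0 = 156600 C; n(e⁻) = 1.623 mol.
n(Fe) = n(e⁻)/2 = 0.8114 mol, so m = 0.8114 × 55.85 = 45.32 g.
Volume = m/ρ = 45.32 / 7.87 = 5.758 cm³.
Thickness = V/A = 5.758 / 568 = 0.0101 cm = 101 μm.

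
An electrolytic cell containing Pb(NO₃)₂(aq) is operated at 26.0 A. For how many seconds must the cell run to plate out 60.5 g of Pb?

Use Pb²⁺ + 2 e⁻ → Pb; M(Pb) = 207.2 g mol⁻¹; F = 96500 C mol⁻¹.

2170 s

n(Pb) = m/M = 60.5 / 207.2 = 0.2920 mol.
Each Pb atom requires 2 electrons, so n(e⁻) = 2 × 0.2920 = 0.5840 mol.
Q = n(e⁻)·F = 0.5840 × 96500 = 56350 C.
t = Q/I = 56350 / 26.00 A = 2167 s.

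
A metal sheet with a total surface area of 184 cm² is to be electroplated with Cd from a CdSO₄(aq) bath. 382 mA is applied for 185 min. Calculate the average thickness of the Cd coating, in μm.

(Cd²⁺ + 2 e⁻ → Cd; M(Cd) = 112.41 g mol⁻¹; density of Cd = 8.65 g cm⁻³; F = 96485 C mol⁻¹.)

Q = I·t = 0.3820 × 11100 = 4240 C; n(e⁻) = 0.04395 mol.
n(Cd) = n(e⁻)/2 = 0.02197 mol, so m = 0.02197 × 112.41 = 2.470 g.
Volume = m/ρ = 2.470 / 8.65 = 0.2856 cm³.
Thickness = V/A = 0.2856 / 184 = 0.00155 cm = 15.5 μm.

15.5 μm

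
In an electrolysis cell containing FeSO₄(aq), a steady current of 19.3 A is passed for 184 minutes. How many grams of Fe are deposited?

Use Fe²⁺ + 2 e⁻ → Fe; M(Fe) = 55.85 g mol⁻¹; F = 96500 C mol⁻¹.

61.7 g

Q = I·t = 19.30 A × 11040 s = 213100 C.
n(e⁻) = Q/F = 213100 / 96500 = 2.208 mol.
Fe²⁺ + 2 e⁻ → Fe, so n(Fe) = n(e⁻)/2 = 1.104 mol.
m = n·M = 1.104 × 55.85 = 61.7 g.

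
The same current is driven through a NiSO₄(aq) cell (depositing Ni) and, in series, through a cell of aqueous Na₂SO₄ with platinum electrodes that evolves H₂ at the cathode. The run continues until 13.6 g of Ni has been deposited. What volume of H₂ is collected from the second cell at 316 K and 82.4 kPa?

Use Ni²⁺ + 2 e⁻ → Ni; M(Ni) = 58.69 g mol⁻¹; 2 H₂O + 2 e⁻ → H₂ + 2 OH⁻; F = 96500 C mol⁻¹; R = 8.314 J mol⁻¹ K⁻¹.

7.39 L

n(Ni) = 13.6 / 58.69 = 0.2317 mol, so n(e⁻) = 2 × 0.2317 = 0.4635 mol.
The cells are in series, so the same 0.4635 mol of electrons passes through the second cell.
2 H₂O + 2 e⁻ → H₂ + 2 OH⁻ — 2 mol e⁻ per mol H₂, so n(H₂) = 0.4635/2 = 0.2317 mol.
V = nRT/P = (0.2317 × 8.314 × 316) / (82.4 × 10³) = 0.00739 m³ = 7.39 L.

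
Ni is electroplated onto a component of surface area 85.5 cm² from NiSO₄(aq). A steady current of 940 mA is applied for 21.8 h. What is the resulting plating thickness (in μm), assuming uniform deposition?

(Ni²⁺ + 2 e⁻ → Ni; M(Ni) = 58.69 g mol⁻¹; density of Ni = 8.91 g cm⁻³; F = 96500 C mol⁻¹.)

Q = I·t = 0.9400 × 78480 = 73770 C; n(e⁻) = 0.7645 mol.
n(Ni) = n(e⁻)/2 = 0.3822 mol, so m = 0.3822 × 58.69 = 22.43 g.
Volume = m/ρ = 22.43 / 8.91 = 2.518 cm³.
Thickness = V/A = 2.518 / 85.5 = 0.0294 cm = 294 μm.

294 μm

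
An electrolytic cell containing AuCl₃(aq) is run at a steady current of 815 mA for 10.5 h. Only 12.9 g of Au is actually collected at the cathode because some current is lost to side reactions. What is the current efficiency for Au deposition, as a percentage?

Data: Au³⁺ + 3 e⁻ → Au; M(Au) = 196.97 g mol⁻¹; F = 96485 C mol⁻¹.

Q = I·t = 0.8150 × 37800 = 30810 C; n(e⁻) = 30810/96485 = 0.3193 mol.
Theoretical n(Au) = n(e⁻)/3 = 0.1064 mol, i.e. m_theo = 0.1064 × 196.97 = 20.96 g.
Efficiency = m_actual / m_theo = 12.9 / 20.96 = 61.5 %.

61.5 %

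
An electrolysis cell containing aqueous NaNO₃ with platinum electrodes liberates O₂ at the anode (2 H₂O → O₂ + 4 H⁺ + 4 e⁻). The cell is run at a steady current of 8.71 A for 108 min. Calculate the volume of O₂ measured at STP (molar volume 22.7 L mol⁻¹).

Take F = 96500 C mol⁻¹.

Q = I·t = 8.710 A × 6480.0 s = 56440 C.
n(e⁻) = Q/F = 56440 / 96500 = 0.5849 mol.
4 electrons are transferred per O₂ molecule, so n(O₂) = 0.5849 / 4 = 0.1462 mol.
V = n × V_m = 0.1462 × 22.7 = 3.32 L.

3.32 L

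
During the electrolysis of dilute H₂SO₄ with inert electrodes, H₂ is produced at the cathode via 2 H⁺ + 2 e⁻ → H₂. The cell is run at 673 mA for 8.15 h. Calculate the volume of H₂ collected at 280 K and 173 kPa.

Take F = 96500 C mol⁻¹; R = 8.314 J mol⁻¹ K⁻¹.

1.38 L

Q = I·t = 0.6730 A × 29340 s = 19750 C.
n(e⁻) = Q/F = 19750 / 96500 = 0.2046 mol.
2 electrons are transferred per H₂ molecule, so n(H₂) = 0.2046 / 2 = 0.1023 mol.
V = nRT/P = (0.1023 × 8.314 × 280) / (173 × 10³ Pa) = 0.00138 m³ = 1.38 L.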